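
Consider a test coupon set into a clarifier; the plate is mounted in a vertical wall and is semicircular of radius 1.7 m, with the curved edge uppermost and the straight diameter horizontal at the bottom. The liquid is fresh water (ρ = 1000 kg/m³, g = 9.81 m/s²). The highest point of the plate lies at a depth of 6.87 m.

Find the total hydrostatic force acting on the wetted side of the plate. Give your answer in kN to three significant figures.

γ = ρg = 1000 × 9.81 = 9810 N/m³ = 9.81 kN/m³.
The centroid lies 4r/(3π) = 0.721502 m above the diameter, so r − 4r/(3π) = 1.7 − 0.721502 = 0.978498 m below the topmost point, so the centroid depth is h_c = 6.87 + 0.978498 = 7.8485 m.
A = πr²/2 = π × 1.7²/2 = 4.5396 m².
Resultant F = γ·h_c·A = 9.81 × 7.8485 × 4.5396 = 349.521 kN.

F ≈ 350 kN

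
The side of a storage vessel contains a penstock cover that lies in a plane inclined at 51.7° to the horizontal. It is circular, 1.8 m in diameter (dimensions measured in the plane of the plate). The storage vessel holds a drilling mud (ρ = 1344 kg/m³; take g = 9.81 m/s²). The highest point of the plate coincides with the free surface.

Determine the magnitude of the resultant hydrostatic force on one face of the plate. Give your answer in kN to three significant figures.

F ≈ 23.7 kN

γ = ρg = 1344 × 9.81 / 1000 = 13.18464 kN/m³.
Let θ = 51.7° be the plate's angle to the horizontal; measure y along the incline from where the plane meets the free surface. Vertical depth h = y·sinθ with sinθ = 0.784776.
The centroid is at the centre, 0.9 m below the top of the plate, so y_c = 0.9 m and h_c = 0.9 × 0.784776 = 0.706298 m.
A = π(0.9)² = 2.54469 m².
Resultant F = γ·h_c·A = 13.18464 × 0.706298 × 2.54469 = 23.6969 kN.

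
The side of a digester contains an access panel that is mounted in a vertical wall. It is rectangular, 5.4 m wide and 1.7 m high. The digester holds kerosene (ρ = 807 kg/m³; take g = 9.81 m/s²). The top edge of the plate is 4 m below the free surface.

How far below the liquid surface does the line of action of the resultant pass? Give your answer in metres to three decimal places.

γ = ρg = 807 × 9.81 / 1000 = 7.91667 kN/m³.
The centroid lies 1.7/2 = 0.85 m below the top edge, so the centroid depth is h_c = 4 + 0.85 = 4.85 m.
A = 5.4 × 1.7 = 9.18 m².
Resultant F = γ·h_c·A = 7.91667 × 4.85 × 9.18 = 352.474 kN.
I_c = b·h³/12 = 5.4 × 1.7³/12 = 2.21085 m⁴.
Centre of pressure: y_p = y_c + I_c/(y_c·A) = 4.85 + 2.21085/(4.85 × 9.18) = 4.85 + 0.0496564 = 4.89966 m along the plane.

h_p = 4.900 m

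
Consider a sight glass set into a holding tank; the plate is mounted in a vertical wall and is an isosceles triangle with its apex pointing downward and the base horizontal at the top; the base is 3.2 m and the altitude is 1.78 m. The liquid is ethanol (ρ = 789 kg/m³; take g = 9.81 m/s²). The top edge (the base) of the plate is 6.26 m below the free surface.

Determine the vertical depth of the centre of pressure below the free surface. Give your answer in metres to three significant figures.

h_p = 6.88 m

γ = ρg = 789 × 9.81 / 1000 = 7.74009 kN/m³.
With the apex down, the centroid sits h/3 = 1.78/3 = 0.593333 m below the base (the top edge), so the centroid depth is h_c = 6.26 + 0.593333 = 6.85333 m.
A = ½ × 3.2 × 1.78 = 2.848 m².
Resultant F = γ·h_c·A = 7.74009 × 6.85333 × 2.848 = 151.073 kN.
I_c = b·h³/36 = 3.2 × 1.78³/36 = 0.501311 m⁴.
Centre of pressure: y_p = y_c + I_c/(y_c·A) = 6.85333 + 0.501311/(6.85333 × 2.848) = 6.85333 + 0.0256842 = 6.87901 m along the plane.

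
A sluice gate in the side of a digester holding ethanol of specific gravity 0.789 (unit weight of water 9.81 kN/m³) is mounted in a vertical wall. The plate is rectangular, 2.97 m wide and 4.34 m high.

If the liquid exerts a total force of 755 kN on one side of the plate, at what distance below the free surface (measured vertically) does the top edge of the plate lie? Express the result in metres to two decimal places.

d_top ≈ 5.40 m

γ = 0.789 × 9.81 = 7.74009 kN/m³.
A = 2.97 × 4.34 = 12.8898 m².
From F = γ·h_c·A, the centroid depth is h_c = 755/(7.74009 × 12.8898) = 7.56754 m.
The centroid lies 4.34/2 = 2.17 m below the top edge, so the top edge sits at h_top = 7.56754 − 2.17 = 5.39754 m below the surface.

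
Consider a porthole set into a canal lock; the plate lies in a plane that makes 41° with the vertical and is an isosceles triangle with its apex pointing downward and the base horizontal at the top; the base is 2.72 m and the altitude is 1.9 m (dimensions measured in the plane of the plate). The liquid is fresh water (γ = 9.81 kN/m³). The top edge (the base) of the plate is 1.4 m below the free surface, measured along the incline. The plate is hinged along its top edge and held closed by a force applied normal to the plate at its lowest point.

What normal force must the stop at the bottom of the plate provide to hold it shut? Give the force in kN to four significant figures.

P ≈ 14.99 kN

γ = 9.81 kN/m³.
The plate makes 41° with the vertical, i.e. θ = 90° − 41° = 49° to the horizontal. Measuring y along the incline from the free-surface line, vertical depth h = y·sinθ with sinθ = 0.754710.
With the apex down, the centroid sits h/3 = 1.9/3 = 0.633333 m below the base (the top edge), so y_c = 1.4 + 0.633333 = 2.03333 m and h_c = 2.03333 × 0.754710 = 1.53457 m.
A = ½ × 2.72 × 1.9 = 2.584 m².
Resultant F = γ·h_c·A = 9.81 × 1.53457 × 2.584 = 38.8999 kN.
I_c = b·h³/36 = 2.72 × 1.9³/36 = 0.518236 m⁴.
Centre of pressure: y_p = y_c + I_c/(y_c·A) = 2.03333 + 0.518236/(2.03333 × 2.584) = 2.03333 + 0.0986341 = 2.13196 m along the plane.
The resultant acts 0.633333 + 0.0986341 = 0.731967 m (along the plate) below the hinge at the top edge, so the moment about the hinge is M = F × 0.731967 = 38.8999 × 0.731967 = 28.4734 kN·m.
A normal force at the bottom, 1.9 m from the hinge, must supply this moment: P = 28.4734/1.9 = 14.986 kN.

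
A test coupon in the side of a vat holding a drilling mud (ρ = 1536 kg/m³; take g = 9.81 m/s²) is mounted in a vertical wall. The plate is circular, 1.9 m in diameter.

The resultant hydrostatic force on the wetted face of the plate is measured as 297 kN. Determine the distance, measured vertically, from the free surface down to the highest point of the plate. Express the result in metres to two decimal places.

d_top ≈ 6.00 m

γ = ρg = 1536 × 9.81 / 1000 = 15.06816 kN/m³.
A = π(0.95)² = 2.83529 m².
From F = γ·h_c·A, the centroid depth is h_c = 297/(15.06816 × 2.83529) = 6.95182 m.
The centroid is at the centre, 0.95 m below the top of the plate, so the highest point sits at h_top = 6.95182 − 0.95 = 6.00182 m below the surface.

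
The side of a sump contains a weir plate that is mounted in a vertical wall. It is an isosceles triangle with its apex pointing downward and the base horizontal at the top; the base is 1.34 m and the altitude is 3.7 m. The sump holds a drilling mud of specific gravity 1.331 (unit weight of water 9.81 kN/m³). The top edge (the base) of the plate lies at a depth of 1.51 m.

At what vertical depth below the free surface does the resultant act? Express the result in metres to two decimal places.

h_p = 3.02 m

γ = 1.331 × 9.81 = 13.05711 kN/m³.
With the apex down, the centroid sits h/3 = 3.7/3 = 1.23333 m below the base (the top edge), so the centroid depth is h_c = 1.51 + 1.23333 = 2.74333 m.
A = ½ × 1.34 × 3.7 = 2.479 m².
Resultant F = γ·h_c·A = 13.05711 × 2.74333 × 2.479 = 88.7977 kN.
I_c = b·h³/36 = 1.34 × 3.7³/36 = 1.88542 m⁴.
Centre of pressure: y_p = y_c + I_c/(y_c·A) = 2.74333 + 1.88542/(2.74333 × 2.479) = 2.74333 + 0.277238 = 3.02057 m along the plane.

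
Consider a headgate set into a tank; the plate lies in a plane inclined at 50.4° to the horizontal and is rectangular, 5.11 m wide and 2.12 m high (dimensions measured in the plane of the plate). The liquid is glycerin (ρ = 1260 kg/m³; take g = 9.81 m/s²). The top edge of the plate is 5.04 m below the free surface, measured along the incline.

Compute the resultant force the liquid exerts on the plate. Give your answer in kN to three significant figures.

F ≈ 629 kN

γ = ρg = 1260 × 9.81 / 1000 = 12.3606 kN/m³.
Let θ = 50.4° be the plate's angle to the horizontal; measure y along the incline from where the plane meets the free surface. Vertical depth h = y·sinθ with sinθ = 0.770513.
The centroid lies 2.12/2 = 1.06 m below the top edge, so y_c = 5.04 + 1.06 = 6.1 m and h_c = 6.1 × 0.770513 = 4.70013 m.
A = 5.11 × 2.12 = 10.8332 m².
Resultant F = γ·h_c·A = 12.3606 × 4.70013 × 10.8332 = 629.37 kN.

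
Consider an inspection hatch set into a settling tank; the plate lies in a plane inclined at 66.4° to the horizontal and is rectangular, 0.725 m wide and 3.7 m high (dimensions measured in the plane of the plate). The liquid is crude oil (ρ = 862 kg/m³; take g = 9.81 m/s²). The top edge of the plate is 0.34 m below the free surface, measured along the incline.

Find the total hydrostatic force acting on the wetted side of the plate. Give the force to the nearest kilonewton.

γ = ρg = 862 × 9.81 / 1000 = 8.45622 kN/m³.
Let θ = 66.4° be the plate's angle to the horizontal; measure y along the incline from where the plane meets the free surface. Vertical depth h = y·sinθ with sinθ = 0.916363.
The centroid lies 3.7/2 = 1.85 m below the top edge, so y_c = 0.34 + 1.85 = 2.19 m and h_c = 2.19 × 0.916363 = 2.00683 m.
A = 0.725 × 3.7 = 2.6825 m².
Resultant F = γ·h_c·A = 8.45622 × 2.00683 × 2.6825 = 45.5226 kN.

F ≈ 46 kN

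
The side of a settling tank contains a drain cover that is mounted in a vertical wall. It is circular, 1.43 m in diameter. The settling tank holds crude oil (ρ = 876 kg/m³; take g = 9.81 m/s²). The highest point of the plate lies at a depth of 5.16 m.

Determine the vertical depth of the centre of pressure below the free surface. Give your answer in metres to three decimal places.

γ = ρg = 876 × 9.81 / 1000 = 8.59356 kN/m³.
The centroid is at the centre, 0.715 m below the top of the plate, so the centroid depth is h_c = 5.16 + 0.715 = 5.875 m.
A = π(0.715)² = 1.60606 m².
Resultant F = γ·h_c·A = 8.59356 × 5.875 × 1.60606 = 81.0854 kN.
I_c = πr⁴/4 = π × 0.715⁴/4 = 0.205265 m⁴.
Centre of pressure: y_p = y_c + I_c/(y_c·A) = 5.875 + 0.205265/(5.875 × 1.60606) = 5.875 + 0.0217543 = 5.89675 m along the plane.

h_p = 5.897 m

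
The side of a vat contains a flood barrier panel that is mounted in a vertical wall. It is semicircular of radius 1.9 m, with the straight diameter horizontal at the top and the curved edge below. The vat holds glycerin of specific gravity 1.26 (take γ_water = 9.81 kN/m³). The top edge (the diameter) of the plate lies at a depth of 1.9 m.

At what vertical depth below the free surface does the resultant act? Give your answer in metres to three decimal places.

h_p = 2.800 m

γ = 1.26 × 9.81 = 12.3606 kN/m³.
The centroid of a semicircle lies 4r/(3π) = 0.806385 m from the diameter, here below the top edge, so the centroid depth is h_c = 1.9 + 0.806385 = 2.70639 m.
A = πr²/2 = π × 1.9²/2 = 5.67057 m².
Resultant F = γ·h_c·A = 12.3606 × 2.70639 × 5.67057 = 189.695 kN.
I_c = (π/8 − 8/(9π))·r⁴ = 0.109757 × 1.9⁴ = 1.43036 m⁴.
Centre of pressure: y_p = y_c + I_c/(y_c·A) = 2.70639 + 1.43036/(2.70639 × 5.67057) = 2.70639 + 0.0932026 = 2.79959 m along the plane.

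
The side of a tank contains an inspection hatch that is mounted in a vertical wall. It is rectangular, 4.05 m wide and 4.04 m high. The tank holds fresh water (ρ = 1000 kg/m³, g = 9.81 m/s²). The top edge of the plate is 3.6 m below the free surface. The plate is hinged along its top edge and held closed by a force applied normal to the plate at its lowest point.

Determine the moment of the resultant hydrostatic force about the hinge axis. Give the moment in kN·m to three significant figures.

M ≈ 2040 kN·m

γ = ρg = 1000 × 9.81 = 9810 N/m³ = 9.81 kN/m³.
The centroid lies 4.04/2 = 2.02 m below the top edge, so the centroid depth is h_c = 3.6 + 2.02 = 5.62 m.
A = 4.05 × 4.04 = 16.362 m².
Resultant F = γ·h_c·A = 9.81 × 5.62 × 16.362 = 902.073 kN.
I_c = b·h³/12 = 4.05 × 4.04³/12 = 22.2545 m⁴.
Centre of pressure: y_p = y_c + I_c/(y_c·A) = 5.62 + 22.2545/(5.62 × 16.362) = 5.62 + 0.242017 = 5.86202 m along the plane.
The resultant acts 2.02 + 0.242017 = 2.26202 m (along the plate) below the hinge at the top edge, so the moment about the hinge is M = F × 2.26202 = 902.073 × 2.26202 = 2040.51 kN·m.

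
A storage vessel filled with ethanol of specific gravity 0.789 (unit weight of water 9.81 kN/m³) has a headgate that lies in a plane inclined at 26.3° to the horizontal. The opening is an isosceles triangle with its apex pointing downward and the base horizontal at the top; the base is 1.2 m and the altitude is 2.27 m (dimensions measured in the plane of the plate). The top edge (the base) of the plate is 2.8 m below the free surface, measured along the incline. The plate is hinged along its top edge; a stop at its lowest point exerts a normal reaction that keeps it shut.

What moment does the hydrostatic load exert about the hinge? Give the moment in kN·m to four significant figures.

γ = 0.789 × 9.81 = 7.74009 kN/m³.
Let θ = 26.3° be the plate's angle to the horizontal; measure y along the incline from where the plane meets the free surface. Vertical depth h = y·sinθ with sinθ = 0.443071.
With the apex down, the centroid sits h/3 = 2.27/3 = 0.756667 m below the base (the top edge), so y_c = 2.8 + 0.756667 = 3.55667 m and h_c = 3.55667 × 0.443071 = 1.57586 m.
A = ½ × 1.2 × 2.27 = 1.362 m².
Resultant F = γ·h_c·A = 7.74009 × 1.57586 × 1.362 = 16.6127 kN.
I_c = b·h³/36 = 1.2 × 2.27³/36 = 0.389903 m⁴.
Centre of pressure: y_p = y_c + I_c/(y_c·A) = 3.55667 + 0.389903/(3.55667 × 1.362) = 3.55667 + 0.0804889 = 3.63716 m along the plane.
The resultant acts 0.756667 + 0.0804889 = 0.837156 m (along the plate) below the hinge at the top edge, so the moment about the hinge is M = F × 0.837156 = 16.6127 × 0.837156 = 13.9074 kN·m.

M ≈ 13.91 kN·m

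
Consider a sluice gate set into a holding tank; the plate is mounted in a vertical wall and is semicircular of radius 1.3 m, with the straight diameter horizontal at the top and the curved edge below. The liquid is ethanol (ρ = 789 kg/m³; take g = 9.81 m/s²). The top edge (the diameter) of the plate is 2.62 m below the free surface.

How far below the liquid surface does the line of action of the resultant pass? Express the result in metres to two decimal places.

γ = ρg = 789 × 9.81 / 1000 = 7.74009 kN/m³.
The centroid of a semicircle lies 4r/(3π) = 0.551737 m from the diameter, here below the top edge, so the centroid depth is h_c = 2.62 + 0.551737 = 3.17174 m.
A = πr²/2 = π × 1.3²/2 = 2.65465 m².
Resultant F = γ·h_c·A = 7.74009 × 3.17174 × 2.65465 = 65.1705 kN.
I_c = (π/8 − 8/(9π))·r⁴ = 0.109757 × 1.3⁴ = 0.313477 m⁴.
Centre of pressure: y_p = y_c + I_c/(y_c·A) = 3.17174 + 0.313477/(3.17174 × 2.65465) = 3.17174 + 0.0372307 = 3.20897 m along the plane.

h_p = 3.21 m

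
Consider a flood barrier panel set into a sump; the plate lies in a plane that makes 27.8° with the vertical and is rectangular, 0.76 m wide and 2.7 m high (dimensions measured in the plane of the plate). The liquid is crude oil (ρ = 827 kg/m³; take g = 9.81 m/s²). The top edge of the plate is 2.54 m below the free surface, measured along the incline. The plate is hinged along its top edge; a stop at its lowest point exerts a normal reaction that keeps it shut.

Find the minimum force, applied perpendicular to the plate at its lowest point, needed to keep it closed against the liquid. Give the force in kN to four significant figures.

γ = ρg = 827 × 9.81 / 1000 = 8.11287 kN/m³.
The plate makes 27.8° with the vertical, i.e. θ = 90° − 27.8° = 62.2° to the horizontal. Measuring y along the incline from the free-surface line, vertical depth h = y·sinθ with sinθ = 0.884581.
The centroid lies 2.7/2 = 1.35 m below the top edge, so y_c = 2.54 + 1.35 = 3.89 m and h_c = 3.89 × 0.884581 = 3.44102 m.
A = 0.76 × 2.7 = 2.052 m².
Resultant F = γ·h_c·A = 8.11287 × 3.44102 × 2.052 = 57.2848 kN.
I_c = b·h³/12 = 0.76 × 2.7³/12 = 1.24659 m⁴.
Centre of pressure: y_p = y_c + I_c/(y_c·A) = 3.89 + 1.24659/(3.89 × 2.052) = 3.89 + 0.15617 = 4.04617 m along the plane.
The resultant acts 1.35 + 0.15617 = 1.50617 m (along the plate) below the hinge at the top edge, so the moment about the hinge is M = F × 1.50617 = 57.2848 × 1.50617 = 86.2806 kN·m.
A normal force at the bottom, 2.7 m from the hinge, must supply this moment: P = 86.2806/2.7 = 31.9558 kN.

P ≈ 31.96 kN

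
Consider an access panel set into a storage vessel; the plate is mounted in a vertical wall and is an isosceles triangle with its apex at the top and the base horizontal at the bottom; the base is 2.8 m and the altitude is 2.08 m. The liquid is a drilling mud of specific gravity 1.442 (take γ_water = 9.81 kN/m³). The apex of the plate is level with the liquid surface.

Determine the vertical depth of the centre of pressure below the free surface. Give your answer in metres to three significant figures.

γ = 1.442 × 9.81 = 14.14602 kN/m³.
With the apex up, the centroid sits 2h/3 = 2 × 2.08/3 = 1.38667 m below the apex, so the centroid depth is h_c = 1.38667 m.
A = ½ × 2.8 × 2.08 = 2.912 m².
Resultant F = γ·h_c·A = 14.14602 × 1.38667 × 2.912 = 57.1214 kN.
I_c = b·h³/36 = 2.8 × 2.08³/36 = 0.699915 m⁴.
Centre of pressure: y_p = y_c + I_c/(y_c·A) = 1.38667 + 0.699915/(1.38667 × 2.912) = 1.38667 + 0.173333 = 1.56 m along the plane.

h_p = 1.56 m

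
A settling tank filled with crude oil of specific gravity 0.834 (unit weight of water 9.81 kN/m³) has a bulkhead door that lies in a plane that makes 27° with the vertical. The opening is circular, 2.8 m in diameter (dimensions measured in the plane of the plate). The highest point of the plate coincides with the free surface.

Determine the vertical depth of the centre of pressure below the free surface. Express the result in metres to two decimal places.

h_p = 1.56 m

γ = 0.834 × 9.81 = 8.18154 kN/m³.
The plate makes 27° with the vertical, i.e. θ = 90° − 27° = 63° to the horizontal. Measuring y along the incline from the free-surface line, vertical depth h = y·sinθ with sinθ = 0.891007.
The centroid is at the centre, 1.4 m below the top of the plate, so y_c = 1.4 m and h_c = 1.4 × 0.891007 = 1.24741 m.
A = π(1.4)² = 6.15752 m².
Resultant F = γ·h_c·A = 8.18154 × 1.24741 × 6.15752 = 62.842 kN.
I_c = πr⁴/4 = π × 1.4⁴/4 = 3.01719 m⁴.
Centre of pressure: y_p = y_c + I_c/(y_c·A) = 1.4 + 3.01719/(1.4 × 6.15752) = 1.4 + 0.350001 = 1.75 m along the plane.
Vertically, h_p = y_p·sinθ = 1.75 × 0.891007 = 1.55926 m.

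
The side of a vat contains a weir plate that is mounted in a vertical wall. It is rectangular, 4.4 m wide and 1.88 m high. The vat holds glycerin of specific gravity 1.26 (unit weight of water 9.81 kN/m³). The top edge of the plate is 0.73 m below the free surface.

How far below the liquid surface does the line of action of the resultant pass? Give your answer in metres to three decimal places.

γ = 1.26 × 9.81 = 12.3606 kN/m³.
The centroid lies 1.88/2 = 0.94 m below the top edge, so the centroid depth is h_c = 0.73 + 0.94 = 1.67 m.
A = 4.4 × 1.88 = 8.272 m².
Resultant F = γ·h_c·A = 12.3606 × 1.67 × 8.272 = 170.752 kN.
I_c = b·h³/12 = 4.4 × 1.88³/12 = 2.43638 m⁴.
Centre of pressure: y_p = y_c + I_c/(y_c·A) = 1.67 + 2.43638/(1.67 × 8.272) = 1.67 + 0.176367 = 1.84637 m along the plane.

h_p = 1.846 m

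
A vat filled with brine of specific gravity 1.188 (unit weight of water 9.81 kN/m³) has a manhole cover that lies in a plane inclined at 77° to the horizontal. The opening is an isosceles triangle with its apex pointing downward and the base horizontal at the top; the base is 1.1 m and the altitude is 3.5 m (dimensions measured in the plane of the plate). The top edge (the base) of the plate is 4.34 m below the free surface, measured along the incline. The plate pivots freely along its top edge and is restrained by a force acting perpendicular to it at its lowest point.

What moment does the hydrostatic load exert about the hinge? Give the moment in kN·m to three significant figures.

γ = 1.188 × 9.81 = 11.65428 kN/m³.
Let θ = 77° be the plate's angle to the horizontal; measure y along the incline from where the plane meets the free surface. Vertical depth h = y·sinθ with sinθ = 0.974370.
With the apex down, the centroid sits h/3 = 3.5/3 = 1.16667 m below the base (the top edge), so y_c = 4.34 + 1.16667 = 5.50667 m and h_c = 5.50667 × 0.974370 = 5.36553 m.
A = ½ × 1.1 × 3.5 = 1.925 m².
Resultant F = γ·h_c·A = 11.65428 × 5.36553 × 1.925 = 120.373 kN.
I_c = b·h³/36 = 1.1 × 3.5³/36 = 1.31007 m⁴.
Centre of pressure: y_p = y_c + I_c/(y_c·A) = 5.50667 + 1.31007/(5.50667 × 1.925) = 5.50667 + 0.123588 = 5.63026 m along the plane.
The resultant acts 1.16667 + 0.123588 = 1.29026 m (along the plate) below the hinge at the top edge, so the moment about the hinge is M = F × 1.29026 = 120.373 × 1.29026 = 155.312 kN·m.

M ≈ 155 kN·m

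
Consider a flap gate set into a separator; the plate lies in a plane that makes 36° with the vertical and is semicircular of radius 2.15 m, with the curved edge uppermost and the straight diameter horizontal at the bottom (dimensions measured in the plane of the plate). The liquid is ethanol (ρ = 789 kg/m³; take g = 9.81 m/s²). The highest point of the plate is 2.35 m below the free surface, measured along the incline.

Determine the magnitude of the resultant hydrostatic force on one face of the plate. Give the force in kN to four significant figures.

γ = ρg = 789 × 9.81 / 1000 = 7.74009 kN/m³.
The plate makes 36° with the vertical, i.e. θ = 90° − 36° = 54° to the horizontal. Measuring y along the incline from the free-surface line, vertical depth h = y·sinθ with sinθ = 0.809017.
The centroid lies 4r/(3π) = 0.912488 m above the diameter, so r − 4r/(3π) = 2.15 − 0.912488 = 1.23751 m below the topmost point, so y_c = 2.35 + 1.23751 = 3.58751 m and h_c = 3.58751 × 0.809017 = 2.90236 m.
A = πr²/2 = π × 2.15²/2 = 7.26101 m².
Resultant F = γ·h_c·A = 7.74009 × 2.90236 × 7.26101 = 163.115 kN.

F ≈ 163.1 kN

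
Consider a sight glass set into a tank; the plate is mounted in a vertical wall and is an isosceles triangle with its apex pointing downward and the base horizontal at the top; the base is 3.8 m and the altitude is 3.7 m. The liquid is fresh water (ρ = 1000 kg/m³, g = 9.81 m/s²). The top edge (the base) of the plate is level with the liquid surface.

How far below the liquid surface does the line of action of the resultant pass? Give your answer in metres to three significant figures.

h_p = 1.85 m

γ = ρg = 1000 × 9.81 = 9810 N/m³ = 9.81 kN/m³.
With the apex down, the centroid sits h/3 = 3.7/3 = 1.23333 m below the base (the top edge), so the centroid depth is h_c = 1.23333 m.
A = ½ × 3.8 × 3.7 = 7.03 m².
Resultant F = γ·h_c·A = 9.81 × 1.23333 × 7.03 = 85.0557 kN.
I_c = b·h³/36 = 3.8 × 3.7³/36 = 5.34671 m⁴.
Centre of pressure: y_p = y_c + I_c/(y_c·A) = 1.23333 + 5.34671/(1.23333 × 7.03) = 1.23333 + 0.616669 = 1.85 m along the plane.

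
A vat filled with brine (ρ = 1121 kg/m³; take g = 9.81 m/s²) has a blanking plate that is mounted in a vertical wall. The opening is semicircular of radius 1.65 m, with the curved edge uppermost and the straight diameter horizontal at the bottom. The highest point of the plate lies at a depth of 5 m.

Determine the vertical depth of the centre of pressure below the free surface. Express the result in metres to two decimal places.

h_p = 5.98 m

γ = ρg = 1121 × 9.81 / 1000 = 10.99701 kN/m³.
The centroid lies 4r/(3π) = 0.700282 m above the diameter, so r − 4r/(3π) = 1.65 − 0.700282 = 0.949718 m below the topmost point, so the centroid depth is h_c = 5 + 0.949718 = 5.94972 m.
A = πr²/2 = π × 1.65²/2 = 4.27649 m².
Resultant F = γ·h_c·A = 10.99701 × 5.94972 × 4.27649 = 279.807 kN.
I_c = (π/8 − 8/(9π))·r⁴ = 0.109757 × 1.65⁴ = 0.81352 m⁴.
Centre of pressure: y_p = y_c + I_c/(y_c·A) = 5.94972 + 0.81352/(5.94972 × 4.27649) = 5.94972 + 0.0319731 = 5.98169 m along the plane.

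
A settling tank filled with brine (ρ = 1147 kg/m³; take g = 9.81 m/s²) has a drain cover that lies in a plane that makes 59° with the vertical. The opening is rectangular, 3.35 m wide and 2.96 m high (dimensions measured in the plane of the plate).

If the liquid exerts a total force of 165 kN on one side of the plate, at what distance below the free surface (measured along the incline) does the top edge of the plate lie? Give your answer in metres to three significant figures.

γ = ρg = 1147 × 9.81 / 1000 = 11.25207 kN/m³.
A = 3.35 × 2.96 = 9.916 m².
From F = γ·h_c·A, the centroid depth is h_c = 165/(11.25207 × 9.916) = 1.47882 m.
The plate makes 59° with the vertical, i.e. θ = 90° − 59° = 31° to the horizontal. Measuring y along the incline from the free-surface line, vertical depth h = y·sinθ with sinθ = 0.515038.
Along the incline, y_c = h_c/sinθ = 1.47882/0.515038 = 2.87128 m.
The centroid lies 2.96/2 = 1.48 m below the top edge, so the top edge sits at y_top = 2.87128 − 1.48 = 1.39128 m along the incline.

y_top ≈ 1.39 m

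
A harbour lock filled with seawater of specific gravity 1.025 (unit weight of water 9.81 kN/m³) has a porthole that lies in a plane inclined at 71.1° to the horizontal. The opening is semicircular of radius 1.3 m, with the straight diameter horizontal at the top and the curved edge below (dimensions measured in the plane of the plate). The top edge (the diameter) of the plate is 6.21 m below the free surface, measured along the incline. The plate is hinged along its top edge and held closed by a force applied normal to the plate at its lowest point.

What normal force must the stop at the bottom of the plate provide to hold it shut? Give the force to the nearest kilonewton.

γ = 1.025 × 9.81 = 10.05525 kN/m³.
Let θ = 71.1° be the plate's angle to the horizontal; measure y along the incline from where the plane meets the free surface. Vertical depth h = y·sinθ with sinθ = 0.946085.
The centroid of a semicircle lies 4r/(3π) = 0.551737 m from the diameter, here below the top edge, so y_c = 6.21 + 0.551737 = 6.76174 m and h_c = 6.76174 × 0.946085 = 6.39718 m.
A = πr²/2 = π × 1.3²/2 = 2.65465 m².
Resultant F = γ·h_c·A = 10.05525 × 6.39718 × 2.65465 = 170.761 kN.
I_c = (π/8 − 8/(9π))·r⁴ = 0.109757 × 1.3⁴ = 0.313477 m⁴.
Centre of pressure: y_p = y_c + I_c/(y_c·A) = 6.76174 + 0.313477/(6.76174 × 2.65465) = 6.76174 + 0.0174638 = 6.7792 m along the plane.
The resultant acts 0.551737 + 0.0174638 = 0.569201 m (along the plate) below the hinge at the top edge, so the moment about the hinge is M = F × 0.569201 = 170.761 × 0.569201 = 97.1973 kN·m.
A normal force at the bottom, 1.3 m from the hinge, must supply this moment: P = 97.1973/1.3 = 74.7672 kN.

P ≈ 75 kN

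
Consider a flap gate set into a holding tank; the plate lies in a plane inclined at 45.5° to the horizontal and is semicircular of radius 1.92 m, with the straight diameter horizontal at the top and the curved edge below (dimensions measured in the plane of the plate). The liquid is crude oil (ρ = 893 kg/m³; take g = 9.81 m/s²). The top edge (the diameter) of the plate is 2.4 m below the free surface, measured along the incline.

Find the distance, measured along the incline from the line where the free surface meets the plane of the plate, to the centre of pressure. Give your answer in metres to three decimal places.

γ = ρg = 893 × 9.81 / 1000 = 8.76033 kN/m³.
Let θ = 45.5° be the plate's angle to the horizontal; measure y along the incline from where the plane meets the free surface. Vertical depth h = y·sinθ with sinθ = 0.713250.
The centroid of a semicircle lies 4r/(3π) = 0.814873 m from the diameter, here below the top edge, so y_c = 2.4 + 0.814873 = 3.21487 m and h_c = 3.21487 × 0.713250 = 2.29301 m.
A = πr²/2 = π × 1.92²/2 = 5.79058 m².
Resultant F = γ·h_c·A = 8.76033 × 2.29301 × 5.79058 = 116.318 kN.
I_c = (π/8 − 8/(9π))·r⁴ = 0.109757 × 1.92⁴ = 1.49155 m⁴.
Centre of pressure: y_p = y_c + I_c/(y_c·A) = 3.21487 + 1.49155/(3.21487 × 5.79058) = 3.21487 + 0.0801221 = 3.29499 m along the plane.

y_p = 3.295 m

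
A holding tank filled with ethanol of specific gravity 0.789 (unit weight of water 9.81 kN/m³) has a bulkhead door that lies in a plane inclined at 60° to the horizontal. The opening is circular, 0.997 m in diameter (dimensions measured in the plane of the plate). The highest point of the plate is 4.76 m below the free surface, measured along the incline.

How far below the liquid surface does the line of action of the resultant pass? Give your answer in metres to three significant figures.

γ = 0.789 × 9.81 = 7.74009 kN/m³.
Let θ = 60° be the plate's angle to the horizontal; measure y along the incline from where the plane meets the free surface. Vertical depth h = y·sinθ with sinθ = 0.866025.
The centroid is at the centre, 0.4985 m below the top of the plate, so y_c = 4.76 + 0.4985 = 5.2585 m and h_c = 5.2585 × 0.866025 = 4.55399 m.
A = π(0.4985)² = 0.780693 m².
Resultant F = γ·h_c·A = 7.74009 × 4.55399 × 0.780693 = 27.5181 kN.
I_c = πr⁴/4 = π × 0.4985⁴/4 = 0.048501 m⁴.
Centre of pressure: y_p = y_c + I_c/(y_c·A) = 5.2585 + 0.048501/(5.2585 × 0.780693) = 5.2585 + 0.0118143 = 5.27031 m along the plane.
Vertically, h_p = y_p·sinθ = 5.27031 × 0.866025 = 4.56422 m.

h_p = 4.56 m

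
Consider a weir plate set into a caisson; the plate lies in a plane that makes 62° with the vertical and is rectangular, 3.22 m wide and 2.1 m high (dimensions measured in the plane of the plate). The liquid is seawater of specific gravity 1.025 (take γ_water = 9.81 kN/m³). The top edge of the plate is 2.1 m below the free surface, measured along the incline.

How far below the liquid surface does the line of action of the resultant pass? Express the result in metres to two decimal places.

h_p = 1.53 m

γ = 1.025 × 9.81 = 10.05525 kN/m³.
The plate makes 62° with the vertical, i.e. θ = 90° − 62° = 28° to the horizontal. Measuring y along the incline from the free-surface line, vertical depth h = y·sinθ with sinθ = 0.469472.
The centroid lies 2.1/2 = 1.05 m below the top edge, so y_c = 2.1 + 1.05 = 3.15 m and h_c = 3.15 × 0.469472 = 1.47884 m.
A = 3.22 × 2.1 = 6.762 m².
Resultant F = γ·h_c·A = 10.05525 × 1.47884 × 6.762 = 100.552 kN.
I_c = b·h³/12 = 3.22 × 2.1³/12 = 2.48504 m⁴.
Centre of pressure: y_p = y_c + I_c/(y_c·A) = 3.15 + 2.48504/(3.15 × 6.762) = 3.15 + 0.116667 = 3.26667 m along the plane.
Vertically, h_p = y_p·sinθ = 3.26667 × 0.469472 = 1.53361 m.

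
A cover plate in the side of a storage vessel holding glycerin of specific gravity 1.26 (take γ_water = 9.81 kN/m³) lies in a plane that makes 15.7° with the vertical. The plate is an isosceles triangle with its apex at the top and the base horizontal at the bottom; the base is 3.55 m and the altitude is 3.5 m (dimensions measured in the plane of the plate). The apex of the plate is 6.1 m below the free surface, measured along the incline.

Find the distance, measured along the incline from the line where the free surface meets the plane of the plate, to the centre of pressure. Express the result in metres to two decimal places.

y_p = 8.51 m

γ = 1.26 × 9.81 = 12.3606 kN/m³.
The plate makes 15.7° with the vertical, i.e. θ = 90° − 15.7° = 74.3° to the horizontal. Measuring y along the incline from the free-surface line, vertical depth h = y·sinθ with sinθ = 0.962692.
With the apex up, the centroid sits 2h/3 = 2 × 3.5/3 = 2.33333 m below the apex, so y_c = 6.1 + 2.33333 = 8.43333 m and h_c = 8.43333 × 0.962692 = 8.1187 m.
A = ½ × 3.55 × 3.5 = 6.2125 m².
Resultant F = γ·h_c·A = 12.3606 × 8.1187 × 6.2125 = 623.437 kN.
I_c = b·h³/36 = 3.55 × 3.5³/36 = 4.22795 m⁴.
Centre of pressure: y_p = y_c + I_c/(y_c·A) = 8.43333 + 4.22795/(8.43333 × 6.2125) = 8.43333 + 0.0806983 = 8.51403 m along the plane.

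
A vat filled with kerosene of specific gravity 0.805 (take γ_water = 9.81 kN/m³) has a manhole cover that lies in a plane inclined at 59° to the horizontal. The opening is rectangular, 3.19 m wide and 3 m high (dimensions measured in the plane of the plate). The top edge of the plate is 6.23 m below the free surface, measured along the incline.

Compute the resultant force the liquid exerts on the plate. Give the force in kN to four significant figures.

γ = 0.805 × 9.81 = 7.89705 kN/m³.
Let θ = 59° be the plate's angle to the horizontal; measure y along the incline from where the plane meets the free surface. Vertical depth h = y·sinθ with sinθ = 0.857167.
The centroid lies 3/2 = 1.5 m below the top edge, so y_c = 6.23 + 1.5 = 7.73 m and h_c = 7.73 × 0.857167 = 6.6259 m.
A = 3.19 × 3 = 9.57 m².
Resultant F = γ·h_c·A = 7.89705 × 6.6259 × 9.57 = 500.751 kN.

F ≈ 500.8 kN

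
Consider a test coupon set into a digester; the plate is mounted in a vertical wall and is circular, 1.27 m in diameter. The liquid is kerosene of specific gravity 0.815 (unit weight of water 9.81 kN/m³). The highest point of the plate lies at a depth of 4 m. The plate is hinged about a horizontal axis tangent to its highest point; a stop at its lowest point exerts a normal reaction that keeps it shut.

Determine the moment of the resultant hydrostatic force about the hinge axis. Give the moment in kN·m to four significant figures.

M ≈ 30.83 kN·m

γ = 0.815 × 9.81 = 7.99515 kN/m³.
The centroid is at the centre, 0.635 m below the top of the plate, so the centroid depth is h_c = 4 + 0.635 = 4.635 m.
A = π(0.635)² = 1.26677 m².
Resultant F = γ·h_c·A = 7.99515 × 4.635 × 1.26677 = 46.9434 kN.
I_c = πr⁴/4 = π × 0.635⁴/4 = 0.127698 m⁴.
Centre of pressure: y_p = y_c + I_c/(y_c·A) = 4.635 + 0.127698/(4.635 × 1.26677) = 4.635 + 0.0217489 = 4.65675 m along the plane.
The resultant acts 0.635 + 0.0217489 = 0.656749 m (along the plate) below the hinge at the top edge, so the moment about the hinge is M = F × 0.656749 = 46.9434 × 0.656749 = 30.83 kN·m.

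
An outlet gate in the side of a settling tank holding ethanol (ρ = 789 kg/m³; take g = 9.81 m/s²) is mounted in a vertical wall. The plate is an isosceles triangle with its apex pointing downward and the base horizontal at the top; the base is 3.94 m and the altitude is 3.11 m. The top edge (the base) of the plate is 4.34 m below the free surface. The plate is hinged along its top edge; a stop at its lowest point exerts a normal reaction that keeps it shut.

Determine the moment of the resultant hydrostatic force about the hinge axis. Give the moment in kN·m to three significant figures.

M ≈ 290 kN·m

γ = ρg = 789 × 9.81 / 1000 = 7.74009 kN/m³.
With the apex down, the centroid sits h/3 = 3.11/3 = 1.03667 m below the base (the top edge), so the centroid depth is h_c = 4.34 + 1.03667 = 5.37667 m.
A = ½ × 3.94 × 3.11 = 6.1267 m².
Resultant F = γ·h_c·A = 7.74009 × 5.37667 × 6.1267 = 254.968 kN.
I_c = b·h³/36 = 3.94 × 3.11³/36 = 3.29211 m⁴.
Centre of pressure: y_p = y_c + I_c/(y_c·A) = 5.37667 + 3.29211/(5.37667 × 6.1267) = 5.37667 + 0.0999388 = 5.47661 m along the plane.
The resultant acts 1.03667 + 0.0999388 = 1.13661 m (along the plate) below the hinge at the top edge, so the moment about the hinge is M = F × 1.13661 = 254.968 × 1.13661 = 289.799 kN·m.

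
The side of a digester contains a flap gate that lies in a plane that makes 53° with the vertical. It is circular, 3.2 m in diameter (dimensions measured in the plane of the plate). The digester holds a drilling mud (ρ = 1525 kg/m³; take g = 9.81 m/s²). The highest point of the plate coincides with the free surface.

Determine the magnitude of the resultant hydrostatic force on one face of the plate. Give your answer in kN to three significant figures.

γ = ρg = 1525 × 9.81 / 1000 = 14.96025 kN/m³.
The plate makes 53° with the vertical, i.e. θ = 90° − 53° = 37° to the horizontal. Measuring y along the incline from the free-surface line, vertical depth h = y·sinθ with sinθ = 0.601815.
The centroid is at the centre, 1.6 m below the top of the plate, so y_c = 1.6 m and h_c = 1.6 × 0.601815 = 0.962904 m.
A = π(1.6)² = 8.04248 m².
Resultant F = γ·h_c·A = 14.96025 × 0.962904 × 8.04248 = 115.854 kN.

F ≈ 116 kN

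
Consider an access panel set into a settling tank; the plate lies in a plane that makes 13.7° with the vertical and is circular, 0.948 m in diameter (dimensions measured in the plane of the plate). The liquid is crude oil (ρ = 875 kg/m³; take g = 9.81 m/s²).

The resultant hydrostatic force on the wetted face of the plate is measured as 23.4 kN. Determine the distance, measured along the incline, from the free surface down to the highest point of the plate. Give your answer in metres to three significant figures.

γ = ρg = 875 × 9.81 / 1000 = 8.58375 kN/m³.
A = π(0.474)² = 0.70584 m².
From F = γ·h_c·A, the centroid depth is h_c = 23.4/(8.58375 × 0.70584) = 3.86218 m.
The plate makes 13.7° with the vertical, i.e. θ = 90° − 13.7° = 76.3° to the horizontal. Measuring y along the incline from the free-surface line, vertical depth h = y·sinθ with sinθ = 0.971549.
Along the incline, y_c = h_c/sinθ = 3.86218/0.971549 = 3.97528 m.
The centroid is at the centre, 0.474 m below the top of the plate, so the highest point sits at y_top = 3.97528 − 0.474 = 3.50128 m along the incline.

y_top ≈ 3.50 m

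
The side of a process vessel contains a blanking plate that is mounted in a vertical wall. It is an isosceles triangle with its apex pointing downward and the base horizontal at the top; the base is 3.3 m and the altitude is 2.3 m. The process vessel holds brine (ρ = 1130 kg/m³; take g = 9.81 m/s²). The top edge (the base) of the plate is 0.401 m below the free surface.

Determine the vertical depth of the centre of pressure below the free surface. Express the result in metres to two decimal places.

γ = ρg = 1130 × 9.81 / 1000 = 11.0853 kN/m³.
With the apex down, the centroid sits h/3 = 2.3/3 = 0.766667 m below the base (the top edge), so the centroid depth is h_c = 0.401 + 0.766667 = 1.16767 m.
A = ½ × 3.3 × 2.3 = 3.795 m².
Resultant F = γ·h_c·A = 11.0853 × 1.16767 × 3.795 = 49.1224 kN.
I_c = b·h³/36 = 3.3 × 2.3³/36 = 1.11531 m⁴.
Centre of pressure: y_p = y_c + I_c/(y_c·A) = 1.16767 + 1.11531/(1.16767 × 3.795) = 1.16767 + 0.251689 = 1.41936 m along the plane.

h_p = 1.42 m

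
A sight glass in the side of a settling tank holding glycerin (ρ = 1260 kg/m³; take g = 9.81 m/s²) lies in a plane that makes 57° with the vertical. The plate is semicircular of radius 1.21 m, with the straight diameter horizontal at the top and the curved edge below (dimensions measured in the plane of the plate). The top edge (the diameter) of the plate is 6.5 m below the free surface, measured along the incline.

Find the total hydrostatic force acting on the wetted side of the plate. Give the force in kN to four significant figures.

F ≈ 108.6 kN

γ = ρg = 1260 × 9.81 / 1000 = 12.3606 kN/m³.
The plate makes 57° with the vertical, i.e. θ = 90° − 57° = 33° to the horizontal. Measuring y along the incline from the free-surface line, vertical depth h = y·sinθ with sinθ = 0.544639.
The centroid of a semicircle lies 4r/(3π) = 0.51354 m from the diameter, here below the top edge, so y_c = 6.5 + 0.51354 = 7.01354 m and h_c = 7.01354 × 0.544639 = 3.81985 m.
A = πr²/2 = π × 1.21²/2 = 2.2998 m².
Resultant F = γ·h_c·A = 12.3606 × 3.81985 × 2.2998 = 108.587 kN.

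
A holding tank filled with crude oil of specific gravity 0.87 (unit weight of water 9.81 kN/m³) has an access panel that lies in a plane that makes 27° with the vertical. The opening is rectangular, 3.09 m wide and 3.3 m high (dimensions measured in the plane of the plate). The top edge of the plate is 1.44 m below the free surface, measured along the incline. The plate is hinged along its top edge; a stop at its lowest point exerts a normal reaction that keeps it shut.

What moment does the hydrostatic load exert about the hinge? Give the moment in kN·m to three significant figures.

M ≈ 466 kN·m

γ = 0.87 × 9.81 = 8.5347 kN/m³.
The plate makes 27° with the vertical, i.e. θ = 90° − 27° = 63° to the horizontal. Measuring y along the incline from the free-surface line, vertical depth h = y·sinθ with sinθ = 0.891007.
The centroid lies 3.3/2 = 1.65 m below the top edge, so y_c = 1.44 + 1.65 = 3.09 m and h_c = 3.09 × 0.891007 = 2.75321 m.
A = 3.09 × 3.3 = 10.197 m².
Resultant F = γ·h_c·A = 8.5347 × 2.75321 × 10.197 = 239.607 kN.
I_c = b·h³/12 = 3.09 × 3.3³/12 = 9.25378 m⁴.
Centre of pressure: y_p = y_c + I_c/(y_c·A) = 3.09 + 9.25378/(3.09 × 10.197) = 3.09 + 0.293689 = 3.38369 m along the plane.
The resultant acts 1.65 + 0.293689 = 1.94369 m (along the plate) below the hinge at the top edge, so the moment about the hinge is M = F × 1.94369 = 239.607 × 1.94369 = 465.722 kN·m.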